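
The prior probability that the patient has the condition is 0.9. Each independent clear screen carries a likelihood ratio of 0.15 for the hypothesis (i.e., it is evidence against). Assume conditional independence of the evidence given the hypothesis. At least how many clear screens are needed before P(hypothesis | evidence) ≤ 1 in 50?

Prior odds: 0.9 ÷ 0.1 = 9.
Likelihood ratio per clear screen = 0.15.
Target odds: 0.02 ÷ 0.98 = 1/49.
Require 0.15ⁿ ≤ 1/49 ÷ 9 = 1/441.
0.15³ = 0.003375 is still above 1/441 but 0.15⁴ = 81/160000 is at or below it, so n = 4.

4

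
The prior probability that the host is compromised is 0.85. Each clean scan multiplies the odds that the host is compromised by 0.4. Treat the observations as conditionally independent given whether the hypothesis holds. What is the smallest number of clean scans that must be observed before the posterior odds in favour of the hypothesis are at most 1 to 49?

7

Prior odds = 0.85/0.15 = 17/3.
Likelihood ratio per clean scan = 0.4.
Target odds = 1/49.
Need (17/3) × 0.4ⁿ ≤ 1/49, i.e. 0.4ⁿ ≤ 3/833.
0.4⁶ = 64/15625 is still above 3/833 but 0.4⁷ = 128/78125 is at or below it, so n = 7.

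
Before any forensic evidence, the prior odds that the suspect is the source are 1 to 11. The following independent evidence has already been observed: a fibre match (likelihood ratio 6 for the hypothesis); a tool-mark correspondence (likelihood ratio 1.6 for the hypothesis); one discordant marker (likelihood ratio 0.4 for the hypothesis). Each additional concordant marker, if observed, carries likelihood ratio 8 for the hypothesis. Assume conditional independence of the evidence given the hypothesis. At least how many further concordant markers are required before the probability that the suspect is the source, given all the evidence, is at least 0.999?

Prior odds = 1/11.
Combined Bayes factor of the evidence already in hand = 6 × 1.6 × 0.4 = 3.84.
Odds after that evidence = (1/11) × 3.84 = 96/275.
Target odds = 0.999/0.001 = 999.
Need 8ⁿ ≥ 999 ÷ (96/275) = 2861.71875.
8³ = 512 falls short of 2861.71875 but 8⁴ = 4096 reaches it, so n = 4.

4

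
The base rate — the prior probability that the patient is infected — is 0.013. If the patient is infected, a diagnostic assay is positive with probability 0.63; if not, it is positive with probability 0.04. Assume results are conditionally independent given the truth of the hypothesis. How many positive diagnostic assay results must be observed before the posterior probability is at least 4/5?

3

Prior odds = 0.013/0.987 = 13/987.
Likelihood ratio of a positive = 0.63/0.04 = 15.75.
Target posterior odds = 0.8/0.2 = 4.
Need (13/987) × 15.75ⁿ ≥ 4, i.e. 15.75ⁿ ≥ 3948/13.
15.75² = 248.0625 falls short of 3948/13 but 15.75³ = 3906.984375 reaches it, so n = 3.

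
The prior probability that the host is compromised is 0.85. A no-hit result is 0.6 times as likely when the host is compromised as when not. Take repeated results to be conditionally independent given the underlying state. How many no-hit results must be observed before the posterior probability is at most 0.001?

Prior odds = 0.85/0.15 = 17/3.
Likelihood ratio per no-hit result = 0.6.
Target posterior odds = 0.001/0.999 = 1/999.
Need (17/3) × 0.6ⁿ ≤ 1/999, i.e. 0.6ⁿ ≤ 1/5661.
0.6¹⁶ ≈0.000282111 is still above 1/5661 but 0.6¹⁷ ≈0.000169267 is at or below it, so n = 17.

17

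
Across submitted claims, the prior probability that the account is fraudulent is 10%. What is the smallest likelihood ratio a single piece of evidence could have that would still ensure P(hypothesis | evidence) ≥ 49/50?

441

Prior odds = 0.1/0.9 = 1/9.
Target odds = 0.98/0.02 = 49.
Required Bayes factor = 49 ÷ (1/9) = 441.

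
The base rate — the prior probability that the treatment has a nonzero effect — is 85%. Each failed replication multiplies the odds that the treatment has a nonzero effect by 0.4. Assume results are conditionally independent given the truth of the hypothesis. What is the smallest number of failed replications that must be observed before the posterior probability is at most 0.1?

5

Prior odds = 0.85/0.15 = 17/3.
Likelihood ratio per failed replication = 0.4.
Target odds: 0.1 ÷ 0.9 = 1/9.
Need (17/3) × 0.4ⁿ ≤ 1/9, i.e. 0.4ⁿ ≤ 1/51.
0.4⁴ = 0.0256 is still above 1/51 but 0.4⁵ = 0.01024 is at or below it, so n = 5.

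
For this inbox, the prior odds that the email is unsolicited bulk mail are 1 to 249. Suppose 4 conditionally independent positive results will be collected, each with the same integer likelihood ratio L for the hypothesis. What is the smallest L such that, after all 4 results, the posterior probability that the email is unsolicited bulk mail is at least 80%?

Prior odds = 1/249.
Target odds = 0.8/0.2 = 4.
Need L⁴ ≥ 4 ÷ (1/249) = 996.
5⁴ = 625 < 996 ≤ 1296 = 6⁴, so L = 6.

6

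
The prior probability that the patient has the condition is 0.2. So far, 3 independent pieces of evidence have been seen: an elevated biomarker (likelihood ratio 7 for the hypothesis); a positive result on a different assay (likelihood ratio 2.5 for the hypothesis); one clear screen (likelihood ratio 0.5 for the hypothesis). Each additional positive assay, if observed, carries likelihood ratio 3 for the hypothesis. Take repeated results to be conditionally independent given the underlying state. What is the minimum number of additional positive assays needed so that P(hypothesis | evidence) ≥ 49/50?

3

Prior odds = 0.2/0.8 = 0.25.
Combined Bayes factor of the evidence already in hand = 7 × 2.5 × 0.5 = 8.75.
Odds after that evidence = 0.25 × 8.75 = 2.1875.
Target odds = 0.98/0.02 = 49.
Need 3ⁿ ≥ 49 ÷ 2.1875 = 22.4.
3² = 9 falls short of 22.4 but 3³ = 27 reaches it, so n = 3.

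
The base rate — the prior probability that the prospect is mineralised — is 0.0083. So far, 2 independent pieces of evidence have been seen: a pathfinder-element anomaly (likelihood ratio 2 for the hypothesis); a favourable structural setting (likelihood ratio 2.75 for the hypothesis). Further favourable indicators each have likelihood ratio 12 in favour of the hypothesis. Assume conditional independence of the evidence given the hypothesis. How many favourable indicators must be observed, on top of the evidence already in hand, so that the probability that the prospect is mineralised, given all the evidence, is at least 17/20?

2

Prior odds = 0.0083/0.9917 = 83/9917.
Combined Bayes factor of the evidence already in hand = 2 × 2.75 = 5.5.
Odds after that evidence = (83/9917) × 5.5 = 913/19834.
Target odds = 0.85/0.15 = 17/3.
Need 12ⁿ ≥ 17/3 ÷ (913/19834) = 337178/2739.
12¹ = 12 falls short of 337178/2739 but 12² = 144 reaches it, so n = 2.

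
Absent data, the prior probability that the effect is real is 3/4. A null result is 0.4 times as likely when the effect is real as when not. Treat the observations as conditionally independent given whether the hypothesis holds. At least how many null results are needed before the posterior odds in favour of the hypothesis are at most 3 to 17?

4

Prior odds: 0.75 ÷ 0.25 = 3.
Likelihood ratio per null result = 0.4.
Target odds = 3/17.
Need 3 × 0.4ⁿ ≤ 3/17, i.e. 0.4ⁿ ≤ 1/17.
0.4³ = 0.064 is still above 1/17 but 0.4⁴ = 0.0256 is at or below it, so n = 4.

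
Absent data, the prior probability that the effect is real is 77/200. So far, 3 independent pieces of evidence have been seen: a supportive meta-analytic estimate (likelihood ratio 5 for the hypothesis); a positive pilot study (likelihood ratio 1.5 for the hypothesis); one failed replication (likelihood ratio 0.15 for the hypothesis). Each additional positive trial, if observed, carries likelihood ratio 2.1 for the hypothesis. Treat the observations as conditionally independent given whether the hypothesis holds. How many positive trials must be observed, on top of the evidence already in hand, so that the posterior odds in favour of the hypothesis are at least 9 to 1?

4

Prior odds = 0.385/0.615 = 77/123.
Combined Bayes factor of the evidence already in hand = 5 × 1.5 × 0.15 = 1.125.
Odds after that evidence = (77/123) × 1.125 = 231/328.
Target odds = 9.
Need 2.1ⁿ ≥ 9 ÷ (231/328) = 984/77.
2.1³ = 9.261 falls short of 984/77 but 2.1⁴ = 19.4481 reaches it, so n = 4.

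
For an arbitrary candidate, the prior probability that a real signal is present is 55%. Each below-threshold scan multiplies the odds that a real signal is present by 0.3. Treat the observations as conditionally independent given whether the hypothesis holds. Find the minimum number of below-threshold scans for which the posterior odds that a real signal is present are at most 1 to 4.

2

Prior odds: 0.55 ÷ 0.45 = 11/9.
Likelihood ratio per below-threshold scan = 0.3.
Target odds = 0.25.
Need (11/9) × 0.3ⁿ ≤ 0.25, i.e. 0.3ⁿ ≤ 9/44.
0.3¹ = 0.3 is still above 9/44 but 0.3² = 0.09 is at or below it, so n = 2.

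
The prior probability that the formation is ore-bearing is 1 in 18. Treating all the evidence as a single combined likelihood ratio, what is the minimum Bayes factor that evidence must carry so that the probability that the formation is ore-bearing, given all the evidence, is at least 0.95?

323

Prior odds = (1/18)/(17/18) = 1/17.
Target odds = 0.95/0.05 = 19.
Required Bayes factor = 19 ÷ (1/17) = 323.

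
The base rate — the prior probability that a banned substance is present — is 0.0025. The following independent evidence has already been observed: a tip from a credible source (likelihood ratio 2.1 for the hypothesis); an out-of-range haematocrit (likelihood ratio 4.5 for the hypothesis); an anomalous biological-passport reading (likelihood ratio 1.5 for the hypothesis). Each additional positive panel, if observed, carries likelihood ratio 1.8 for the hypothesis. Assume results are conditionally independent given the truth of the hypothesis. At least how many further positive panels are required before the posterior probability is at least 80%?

Prior odds = 0.0025/0.9975 = 1/399.
Combined Bayes factor of the evidence already in hand = 2.1 × 4.5 × 1.5 = 14.175.
Odds after that evidence = (1/399) × 14.175 = 27/760.
Target odds = 0.8/0.2 = 4.
Need 1.8ⁿ ≥ 4 ÷ (27/760) = 3040/27.
1.8⁸ = 43046721/390625 falls short of 3040/27 but 1.8⁹ = 387420489/1953125 reaches it, so n = 9.

9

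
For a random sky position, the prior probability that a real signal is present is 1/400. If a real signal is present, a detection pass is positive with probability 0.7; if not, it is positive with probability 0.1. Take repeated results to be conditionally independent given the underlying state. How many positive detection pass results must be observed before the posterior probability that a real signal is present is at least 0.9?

Prior odds: 0.0025 ÷ 0.9975 = 1/399.
Likelihood ratio of a positive = 0.7/0.1 = 7.
Target posterior odds = 0.9/0.1 = 9.
Need (1/399) × 7ⁿ ≥ 9, i.e. 7ⁿ ≥ 3591.
7⁴ = 2401 falls short of 3591 but 7⁵ = 16807 reaches it, so n = 5.

5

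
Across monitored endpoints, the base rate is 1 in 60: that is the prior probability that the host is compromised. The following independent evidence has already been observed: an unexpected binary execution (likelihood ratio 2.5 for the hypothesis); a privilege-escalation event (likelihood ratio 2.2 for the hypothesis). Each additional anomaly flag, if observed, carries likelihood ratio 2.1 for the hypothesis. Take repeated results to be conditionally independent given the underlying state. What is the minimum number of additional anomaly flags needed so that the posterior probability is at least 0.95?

Prior odds = (1/60)/(59/60) = 1/59.
Combined Bayes factor of the evidence already in hand = 2.5 × 2.2 = 5.5.
Odds after that evidence = (1/59) × 5.5 = 11/118.
Target odds = 0.95/0.05 = 19.
Need 2.1ⁿ ≥ 19 ÷ (11/118) = 2242/11.
2.1⁷ ≈180.109 falls short of 2242/11 but 2.1⁸ ≈378.229 reaches it, so n = 8.

8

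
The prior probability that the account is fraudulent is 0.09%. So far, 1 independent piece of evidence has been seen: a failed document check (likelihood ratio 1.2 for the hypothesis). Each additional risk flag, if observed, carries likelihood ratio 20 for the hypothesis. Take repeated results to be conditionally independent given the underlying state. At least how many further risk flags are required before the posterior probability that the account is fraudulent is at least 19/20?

4

Prior odds = 0.0009/0.9991 = 9/9991.
Bayes factor of the evidence already in hand = 1.2.
Odds after that evidence = (9/9991) × 1.2 = 54/49955.
Target odds = 0.95/0.05 = 19.
Need 20ⁿ ≥ 19 ÷ (54/49955) = 949145/54.
20³ = 8000 falls short of 949145/54 but 20⁴ = 160000 reaches it, so n = 4.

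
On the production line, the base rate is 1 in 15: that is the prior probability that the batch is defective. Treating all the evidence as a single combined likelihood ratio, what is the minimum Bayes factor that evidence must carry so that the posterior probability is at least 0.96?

Prior odds = (1/15)/(14/15) = 1/14.
Target odds = 0.96/0.04 = 24.
Required Bayes factor = 24 ÷ (1/14) = 336.

336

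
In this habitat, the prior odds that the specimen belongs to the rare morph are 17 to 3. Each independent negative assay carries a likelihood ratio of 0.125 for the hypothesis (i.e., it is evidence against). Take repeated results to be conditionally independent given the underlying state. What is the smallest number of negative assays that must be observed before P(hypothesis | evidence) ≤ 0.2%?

4

Prior odds = 17/3.
Likelihood ratio per negative assay = 0.125.
Target odds: 0.002 ÷ 0.998 = 1/499.
Require 0.125ⁿ ≤ 1/499 ÷ (17/3) = 3/8483.
0.125³ = 0.001953125 is still above 3/8483 but 0.125⁴ = 1/4096 is at or below it, so n = 4.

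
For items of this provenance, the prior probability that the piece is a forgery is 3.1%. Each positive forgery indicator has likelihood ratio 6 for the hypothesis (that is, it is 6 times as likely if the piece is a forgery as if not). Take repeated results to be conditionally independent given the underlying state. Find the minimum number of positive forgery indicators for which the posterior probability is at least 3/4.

Prior odds: 0.031 ÷ 0.969 = 31/969.
Likelihood ratio per positive forgery indicator = 6.
Target odds: 0.75 ÷ 0.25 = 3.
Require 6ⁿ ≥ 3 ÷ (31/969) = 2907/31.
6² = 36 falls short of 2907/31 but 6³ = 216 reaches it, so n = 3.

3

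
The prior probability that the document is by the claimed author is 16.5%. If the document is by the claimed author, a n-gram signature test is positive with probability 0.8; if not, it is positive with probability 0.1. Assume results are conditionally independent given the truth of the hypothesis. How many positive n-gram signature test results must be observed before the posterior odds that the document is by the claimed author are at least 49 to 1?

Prior odds: 0.165 ÷ 0.835 = 33/167.
Likelihood ratio of a positive = 0.8/0.1 = 8.
Target odds = 49.
Need (33/167) × 8ⁿ ≥ 49, i.e. 8ⁿ ≥ 8183/33.
8² = 64 falls short of 8183/33 but 8³ = 512 reaches it, so n = 3.

3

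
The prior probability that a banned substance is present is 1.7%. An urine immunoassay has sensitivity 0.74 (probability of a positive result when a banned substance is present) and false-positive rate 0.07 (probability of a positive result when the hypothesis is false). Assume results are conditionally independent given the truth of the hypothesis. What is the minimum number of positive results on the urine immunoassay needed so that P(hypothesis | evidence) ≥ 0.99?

4

Prior odds = 0.017/0.983 = 17/983.
Likelihood ratio of a positive result = 0.74/0.07 = 74/7.
Target odds: 0.99 ÷ 0.01 = 99.
Need (17/983) × (74/7)ⁿ ≥ 99, i.e. (74/7)ⁿ ≥ 97317/17.
(74/7)³ = 405224/343 falls short of 97317/17 but (74/7)⁴ = 29986576/2401 reaches it, so n = 4.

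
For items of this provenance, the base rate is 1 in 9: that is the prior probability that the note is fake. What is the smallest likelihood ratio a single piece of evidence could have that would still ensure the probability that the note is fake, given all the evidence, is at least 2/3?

16

Prior odds = (1/9)/(8/9) = 0.125.
Target odds = (2/3)/(1/3) = 2.
Required Bayes factor = 2 ÷ 0.125 = 16.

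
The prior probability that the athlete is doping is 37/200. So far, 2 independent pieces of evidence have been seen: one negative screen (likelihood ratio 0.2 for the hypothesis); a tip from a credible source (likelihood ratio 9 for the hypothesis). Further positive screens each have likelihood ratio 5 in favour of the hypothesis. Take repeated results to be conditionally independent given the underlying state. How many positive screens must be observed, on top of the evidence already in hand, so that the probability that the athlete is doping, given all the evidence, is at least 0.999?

5

Prior odds = 0.185/0.815 = 37/163.
Combined Bayes factor of the evidence already in hand = 0.2 × 9 = 1.8.
Odds after that evidence = (37/163) × 1.8 = 333/815.
Target odds = 0.999/0.001 = 999.
Need 5ⁿ ≥ 999 ÷ (333/815) = 2445.
5⁴ = 625 falls short of 2445 but 5⁵ = 3125 reaches it, so n = 5.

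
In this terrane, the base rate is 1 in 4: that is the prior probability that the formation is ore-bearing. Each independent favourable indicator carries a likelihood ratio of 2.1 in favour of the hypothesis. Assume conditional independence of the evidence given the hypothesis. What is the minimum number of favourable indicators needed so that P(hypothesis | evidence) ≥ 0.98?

Prior odds: 0.25 ÷ 0.75 = 1/3.
Likelihood ratio per favourable indicator = 2.1.
Target posterior odds = 0.98/0.02 = 49.
Need (1/3) × 2.1ⁿ ≥ 49, i.e. 2.1ⁿ ≥ 147.
2.1⁶ = 85766121/1000000 falls short of 147 but 2.1⁷ ≈180.109 reaches it, so n = 7.

7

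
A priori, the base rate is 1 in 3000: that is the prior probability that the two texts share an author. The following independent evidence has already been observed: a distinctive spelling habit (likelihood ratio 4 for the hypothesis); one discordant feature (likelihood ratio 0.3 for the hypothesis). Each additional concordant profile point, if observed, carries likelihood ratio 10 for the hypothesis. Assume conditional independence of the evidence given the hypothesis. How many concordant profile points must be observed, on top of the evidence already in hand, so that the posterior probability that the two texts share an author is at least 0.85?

5

Prior odds = (1/3000)/(2999/3000) = 1/2999.
Combined Bayes factor of the evidence already in hand = 4 × 0.3 = 1.2.
Odds after that evidence = (1/2999) × 1.2 = 6/14995.
Target odds = 0.85/0.15 = 17/3.
Need 10ⁿ ≥ 17/3 ÷ (6/14995) = 254915/18.
10⁴ = 10000 falls short of 254915/18 but 10⁵ = 100000 reaches it, so n = 5.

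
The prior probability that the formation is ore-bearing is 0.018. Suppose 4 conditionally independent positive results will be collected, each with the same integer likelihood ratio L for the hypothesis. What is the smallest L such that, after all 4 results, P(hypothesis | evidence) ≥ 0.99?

Prior odds = 0.018/0.982 = 9/491.
Target odds = 0.99/0.01 = 99.
Need L⁴ ≥ 99 ÷ (9/491) = 5401.
8⁴ = 4096 < 5401 ≤ 6561 = 9⁴, so L = 9.

9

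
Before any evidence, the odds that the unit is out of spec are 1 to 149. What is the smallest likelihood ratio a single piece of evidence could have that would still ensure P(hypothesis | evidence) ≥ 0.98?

7301

Prior odds = 1/149.
Target odds = 0.98/0.02 = 49.
Required Bayes factor = 49 ÷ (1/149) = 7301.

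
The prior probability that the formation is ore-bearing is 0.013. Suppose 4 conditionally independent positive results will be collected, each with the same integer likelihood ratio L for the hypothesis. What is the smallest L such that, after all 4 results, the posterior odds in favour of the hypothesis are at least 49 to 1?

8

Prior odds = 0.013/0.987 = 13/987.
Target odds = 49.
Need L⁴ ≥ 49 ÷ (13/987) = 48363/13.
7⁴ = 2401 < 48363/13 ≤ 4096 = 8⁴, so L = 8.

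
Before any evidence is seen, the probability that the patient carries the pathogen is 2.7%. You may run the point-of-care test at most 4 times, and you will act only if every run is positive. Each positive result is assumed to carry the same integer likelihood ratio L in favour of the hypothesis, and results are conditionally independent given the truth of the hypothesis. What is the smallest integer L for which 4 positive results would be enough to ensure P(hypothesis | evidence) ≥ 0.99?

Prior odds = 0.027/0.973 = 27/973.
Target odds = 0.99/0.01 = 99.
Need L⁴ ≥ 99 ÷ (27/973) = 10703/3.
7⁴ = 2401 < 10703/3 ≤ 4096 = 8⁴, so L = 8.

8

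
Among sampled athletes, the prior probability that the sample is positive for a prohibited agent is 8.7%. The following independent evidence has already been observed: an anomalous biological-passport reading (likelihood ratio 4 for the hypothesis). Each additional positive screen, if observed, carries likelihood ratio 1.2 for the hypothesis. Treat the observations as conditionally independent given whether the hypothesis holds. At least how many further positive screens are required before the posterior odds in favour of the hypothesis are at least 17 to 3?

Prior odds = 0.087/0.913 = 87/913.
Bayes factor of the evidence already in hand = 4.
Odds after that evidence = (87/913) × 4 = 348/913.
Target odds = 17/3.
Need 1.2ⁿ ≥ 17/3 ÷ (348/913) = 15521/1044.
1.2¹⁴ ≈12.8392 falls short of 15521/1044 but 1.2¹⁵ ≈15.407 reaches it, so n = 15.

15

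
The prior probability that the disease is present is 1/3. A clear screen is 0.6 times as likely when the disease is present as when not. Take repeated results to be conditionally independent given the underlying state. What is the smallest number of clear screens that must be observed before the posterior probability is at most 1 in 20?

5

Prior odds: (1/3) ÷ (2/3) = 0.5.
Likelihood ratio per clear screen = 0.6.
Target odds: 0.05 ÷ 0.95 = 1/19.
Require 0.6ⁿ ≤ 1/19 ÷ 0.5 = 2/19.
0.6⁴ = 0.1296 is still above 2/19 but 0.6⁵ = 0.07776 is at or below it, so n = 5.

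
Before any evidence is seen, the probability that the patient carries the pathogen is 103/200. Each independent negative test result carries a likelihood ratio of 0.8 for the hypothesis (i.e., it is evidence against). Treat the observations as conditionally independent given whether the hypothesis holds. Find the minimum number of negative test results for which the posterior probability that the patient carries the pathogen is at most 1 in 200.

Prior odds: 0.515 ÷ 0.485 = 103/97.
Likelihood ratio per negative test result = 0.8.
Target posterior odds = 0.005/0.995 = 1/199.
Require 0.8ⁿ ≤ 1/199 ÷ (103/97) = 97/20497.
0.8²³ ≈0.00590296 is still above 97/20497 but 0.8²⁴ ≈0.00472237 is at or below it, so n = 24.

24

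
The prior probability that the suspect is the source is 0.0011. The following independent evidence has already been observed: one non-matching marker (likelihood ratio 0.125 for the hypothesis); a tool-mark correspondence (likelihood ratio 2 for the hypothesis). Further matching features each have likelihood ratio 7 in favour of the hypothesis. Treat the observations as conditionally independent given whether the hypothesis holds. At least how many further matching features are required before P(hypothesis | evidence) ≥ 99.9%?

8

Prior odds = 0.0011/0.9989 = 11/9989.
Combined Bayes factor of the evidence already in hand = 0.125 × 2 = 0.25.
Odds after that evidence = (11/9989) × 0.25 = 11/39956.
Target odds = 0.999/0.001 = 999.
Need 7ⁿ ≥ 999 ÷ (11/39956) = 39916044/11.
7⁷ = 823543 falls short of 39916044/11 but 7⁸ = 5764801 reaches it, so n = 8.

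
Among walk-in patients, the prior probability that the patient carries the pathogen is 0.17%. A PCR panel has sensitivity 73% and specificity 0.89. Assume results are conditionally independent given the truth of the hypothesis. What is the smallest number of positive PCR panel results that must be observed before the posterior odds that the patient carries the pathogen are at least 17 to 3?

Prior odds: 0.0017 ÷ 0.9983 = 17/9983.
False-positive rate = 1 − 0.89 = 0.11; likelihood ratio of a positive = 0.73/0.11 = 73/11.
Target odds = 17/3.
Need (17/9983) × (73/11)ⁿ ≥ 17/3, i.e. (73/11)ⁿ ≥ 9983/3.
(73/11)⁴ = 28398241/14641 falls short of 9983/3 but (73/11)⁵ ≈12872.1 reaches it, so n = 5.

5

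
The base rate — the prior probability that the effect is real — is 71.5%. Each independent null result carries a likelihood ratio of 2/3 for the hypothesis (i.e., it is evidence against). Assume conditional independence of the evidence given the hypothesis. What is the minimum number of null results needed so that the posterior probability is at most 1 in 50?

12

Prior odds: 0.715 ÷ 0.285 = 143/57.
Likelihood ratio per null result = 2/3.
Target posterior odds = 0.02/0.98 = 1/49.
Need (143/57) × (2/3)ⁿ ≤ 1/49, i.e. (2/3)ⁿ ≤ 57/7007.
(2/3)¹¹ = 2048/177147 is still above 57/7007 but (2/3)¹² = 4096/531441 is at or below it, so n = 12.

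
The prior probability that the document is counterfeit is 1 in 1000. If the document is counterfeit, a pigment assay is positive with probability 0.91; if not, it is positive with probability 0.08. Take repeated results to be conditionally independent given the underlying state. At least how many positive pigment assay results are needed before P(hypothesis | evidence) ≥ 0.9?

4

Prior odds: 0.001 ÷ 0.999 = 1/999.
Likelihood ratio of a positive = 0.91/0.08 = 11.375.
Target odds: 0.9 ÷ 0.1 = 9.
Require 11.375ⁿ ≥ 9 ÷ (1/999) = 8991.
11.375³ = 753571/512 falls short of 8991 but 11.375⁴ = 68574961/4096 reaches it, so n = 4.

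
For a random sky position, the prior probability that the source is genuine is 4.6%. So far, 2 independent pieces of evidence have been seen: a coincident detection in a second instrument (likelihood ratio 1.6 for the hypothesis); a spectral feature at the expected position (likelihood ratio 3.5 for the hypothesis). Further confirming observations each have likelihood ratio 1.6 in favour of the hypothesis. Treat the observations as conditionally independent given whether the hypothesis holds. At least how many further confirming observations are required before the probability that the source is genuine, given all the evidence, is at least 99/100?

13

Prior odds = 0.046/0.954 = 23/477.
Combined Bayes factor of the evidence already in hand = 1.6 × 3.5 = 5.6.
Odds after that evidence = (23/477) × 5.6 = 644/2385.
Target odds = 0.99/0.01 = 99.
Need 1.6ⁿ ≥ 99 ÷ (644/2385) = 236115/644.
1.6¹² ≈281.475 falls short of 236115/644 but 1.6¹³ ≈450.36 reaches it, so n = 13.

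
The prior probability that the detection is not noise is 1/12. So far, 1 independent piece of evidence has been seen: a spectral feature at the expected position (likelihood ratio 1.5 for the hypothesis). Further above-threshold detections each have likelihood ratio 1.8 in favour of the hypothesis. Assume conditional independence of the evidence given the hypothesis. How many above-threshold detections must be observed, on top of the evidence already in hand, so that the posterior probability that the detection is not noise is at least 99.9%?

16

Prior odds = (1/12)/(11/12) = 1/11.
Bayes factor of the evidence already in hand = 1.5.
Odds after that evidence = (1/11) × 1.5 = 3/22.
Target odds = 0.999/0.001 = 999.
Need 1.8ⁿ ≥ 999 ÷ (3/22) = 7326.
1.8¹⁵ ≈6746.64 falls short of 7326 but 1.8¹⁶ ≈12144 reaches it, so n = 16.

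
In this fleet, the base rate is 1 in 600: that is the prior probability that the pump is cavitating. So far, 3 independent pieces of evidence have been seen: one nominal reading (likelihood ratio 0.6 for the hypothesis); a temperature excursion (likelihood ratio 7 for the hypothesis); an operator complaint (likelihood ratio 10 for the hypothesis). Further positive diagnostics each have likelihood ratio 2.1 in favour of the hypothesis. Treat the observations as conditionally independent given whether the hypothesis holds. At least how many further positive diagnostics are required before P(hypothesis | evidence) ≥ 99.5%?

11

Prior odds = (1/600)/(599/600) = 1/599.
Combined Bayes factor of the evidence already in hand = 0.6 × 7 × 10 = 42.
Odds after that evidence = (1/599) × 42 = 42/599.
Target odds = 0.995/0.005 = 199.
Need 2.1ⁿ ≥ 199 ÷ (42/599) = 119201/42.
2.1¹⁰ ≈1667.99 falls short of 119201/42 but 2.1¹¹ ≈3502.78 reaches it, so n = 11.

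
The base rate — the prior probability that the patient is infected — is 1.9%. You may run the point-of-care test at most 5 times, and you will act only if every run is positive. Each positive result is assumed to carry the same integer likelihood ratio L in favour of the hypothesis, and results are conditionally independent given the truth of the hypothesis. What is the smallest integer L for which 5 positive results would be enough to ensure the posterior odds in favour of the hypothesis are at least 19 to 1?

Prior odds = 0.019/0.981 = 19/981.
Target odds = 19.
Need L⁵ ≥ 19 ÷ (19/981) = 981.
3⁵ = 243 < 981 ≤ 1024 = 4⁵, so L = 4.

4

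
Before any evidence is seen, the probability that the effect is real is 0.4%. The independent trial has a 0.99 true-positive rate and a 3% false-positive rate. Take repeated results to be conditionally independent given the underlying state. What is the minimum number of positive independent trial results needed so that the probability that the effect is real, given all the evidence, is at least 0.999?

Prior odds = 0.004/0.996 = 1/249.
Likelihood ratio of a positive result = 0.99/0.03 = 33.
Target posterior odds = 0.999/0.001 = 999.
Need (1/249) × 33ⁿ ≥ 999, i.e. 33ⁿ ≥ 248751.
33³ = 35937 falls short of 248751 but 33⁴ = 1185921 reaches it, so n = 4.

4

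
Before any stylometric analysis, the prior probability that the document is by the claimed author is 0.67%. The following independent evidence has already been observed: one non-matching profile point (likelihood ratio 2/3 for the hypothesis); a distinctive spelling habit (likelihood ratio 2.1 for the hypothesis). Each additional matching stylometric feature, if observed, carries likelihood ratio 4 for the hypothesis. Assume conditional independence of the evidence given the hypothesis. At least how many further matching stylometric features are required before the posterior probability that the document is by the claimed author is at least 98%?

Prior odds = 0.0067/0.9933 = 67/9933.
Combined Bayes factor of the evidence already in hand = (2/3) × 2.1 = 1.4.
Odds after that evidence = (67/9933) × 1.4 = 67/7095.
Target odds = 0.98/0.02 = 49.
Need 4ⁿ ≥ 49 ÷ (67/7095) = 347655/67.
4⁶ = 4096 falls short of 347655/67 but 4⁷ = 16384 reaches it, so n = 7.

7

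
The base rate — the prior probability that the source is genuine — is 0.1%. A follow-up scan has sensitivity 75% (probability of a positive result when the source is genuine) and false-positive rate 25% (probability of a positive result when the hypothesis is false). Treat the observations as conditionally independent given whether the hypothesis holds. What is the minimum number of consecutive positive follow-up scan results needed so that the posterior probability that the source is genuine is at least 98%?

Prior odds: 0.001 ÷ 0.999 = 1/999.
Likelihood ratio of a positive result = 0.75/0.25 = 3.
Target odds: 0.98 ÷ 0.02 = 49.
Need (1/999) × 3ⁿ ≥ 49, i.e. 3ⁿ ≥ 48951.
3⁹ = 19683 falls short of 48951 but 3¹⁰ = 59049 reaches it, so n = 10.

10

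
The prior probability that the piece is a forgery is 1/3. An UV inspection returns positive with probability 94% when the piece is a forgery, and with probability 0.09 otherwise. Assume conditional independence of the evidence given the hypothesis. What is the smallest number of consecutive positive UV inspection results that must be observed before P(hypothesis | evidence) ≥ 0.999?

Prior odds = (1/3)/(2/3) = 0.5.
Likelihood ratio of a positive result = 0.94/0.09 = 94/9.
Target odds: 0.999 ÷ 0.001 = 999.
Require (94/9)ⁿ ≥ 999 ÷ 0.5 = 1998.
(94/9)³ = 830584/729 falls short of 1998 but (94/9)⁴ = 78074896/6561 reaches it, so n = 4.

4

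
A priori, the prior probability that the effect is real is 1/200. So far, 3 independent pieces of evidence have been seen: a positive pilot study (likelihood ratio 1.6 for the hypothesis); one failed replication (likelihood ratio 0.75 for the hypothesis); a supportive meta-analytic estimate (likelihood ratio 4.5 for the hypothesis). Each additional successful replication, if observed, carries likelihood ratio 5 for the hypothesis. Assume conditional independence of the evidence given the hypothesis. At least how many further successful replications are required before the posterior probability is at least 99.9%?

Prior odds = 0.005/0.995 = 1/199.
Combined Bayes factor of the evidence already in hand = 1.6 × 0.75 × 4.5 = 5.4.
Odds after that evidence = (1/199) × 5.4 = 27/995.
Target odds = 0.999/0.001 = 999.
Need 5ⁿ ≥ 999 ÷ (27/995) = 36815.
5⁶ = 15625 falls short of 36815 but 5⁷ = 78125 reaches it, so n = 7.

7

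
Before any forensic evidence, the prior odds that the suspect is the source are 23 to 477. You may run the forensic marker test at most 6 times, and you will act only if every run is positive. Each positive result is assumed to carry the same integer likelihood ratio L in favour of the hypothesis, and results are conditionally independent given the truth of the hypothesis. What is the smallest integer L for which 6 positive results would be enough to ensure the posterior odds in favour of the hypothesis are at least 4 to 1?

Prior odds = 23/477.
Target odds = 4.
Need L⁶ ≥ 4 ÷ (23/477) = 1908/23.
2⁶ = 64 < 1908/23 ≤ 729 = 3⁶, so L = 3.

3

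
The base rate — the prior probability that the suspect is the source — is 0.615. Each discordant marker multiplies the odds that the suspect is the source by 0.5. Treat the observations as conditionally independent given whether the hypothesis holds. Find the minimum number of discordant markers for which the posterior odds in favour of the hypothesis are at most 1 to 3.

3

Prior odds = 0.615/0.385 = 123/77.
Likelihood ratio per discordant marker = 0.5.
Target odds = 1/3.
Require 0.5ⁿ ≤ 1/3 ÷ (123/77) = 77/369.
0.5² = 0.25 is still above 77/369 but 0.5³ = 0.125 is at or below it, so n = 3.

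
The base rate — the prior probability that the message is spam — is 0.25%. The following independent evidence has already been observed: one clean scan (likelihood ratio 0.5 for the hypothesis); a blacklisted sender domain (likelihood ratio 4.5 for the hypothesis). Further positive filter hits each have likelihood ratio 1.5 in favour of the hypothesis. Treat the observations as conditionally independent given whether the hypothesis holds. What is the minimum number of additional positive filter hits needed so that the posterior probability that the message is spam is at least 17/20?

Prior odds = 0.0025/0.9975 = 1/399.
Combined Bayes factor of the evidence already in hand = 0.5 × 4.5 = 2.25.
Odds after that evidence = (1/399) × 2.25 = 3/532.
Target odds = 0.85/0.15 = 17/3.
Need 1.5ⁿ ≥ 17/3 ÷ (3/532) = 9044/9.
1.5¹⁷ = 129140163/131072 falls short of 9044/9 but 1.5¹⁸ = 387420489/262144 reaches it, so n = 18.

18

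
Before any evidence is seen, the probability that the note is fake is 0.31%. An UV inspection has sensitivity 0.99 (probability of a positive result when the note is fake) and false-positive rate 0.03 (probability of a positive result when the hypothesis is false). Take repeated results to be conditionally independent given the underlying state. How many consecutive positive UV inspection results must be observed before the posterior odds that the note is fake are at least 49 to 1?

Prior odds = 0.0031/0.9969 = 31/9969.
Likelihood ratio of a positive result = 0.99/0.03 = 33.
Target odds = 49.
Need (31/9969) × 33ⁿ ≥ 49, i.e. 33ⁿ ≥ 488481/31.
33² = 1089 falls short of 488481/31 but 33³ = 35937 reaches it, so n = 3.

3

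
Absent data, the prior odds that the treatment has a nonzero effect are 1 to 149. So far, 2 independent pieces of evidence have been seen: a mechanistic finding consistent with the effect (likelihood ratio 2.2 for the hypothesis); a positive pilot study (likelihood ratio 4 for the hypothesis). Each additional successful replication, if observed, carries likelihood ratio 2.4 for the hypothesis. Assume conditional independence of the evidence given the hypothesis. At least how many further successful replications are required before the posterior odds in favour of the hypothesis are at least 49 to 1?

Prior odds = 1/149.
Combined Bayes factor of the evidence already in hand = 2.2 × 4 = 8.8.
Odds after that evidence = (1/149) × 8.8 = 44/745.
Target odds = 49.
Need 2.4ⁿ ≥ 49 ÷ (44/745) = 36505/44.
2.4⁷ = 35831808/78125 falls short of 36505/44 but 2.4⁸ = 429981696/390625 reaches it, so n = 8.

8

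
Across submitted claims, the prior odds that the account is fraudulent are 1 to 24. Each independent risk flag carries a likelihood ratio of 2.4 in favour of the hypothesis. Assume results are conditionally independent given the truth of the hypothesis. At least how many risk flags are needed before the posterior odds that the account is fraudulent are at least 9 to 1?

Prior odds = 1/24.
Likelihood ratio per risk flag = 2.4.
Target odds = 9.
Need (1/24) × 2.4ⁿ ≥ 9, i.e. 2.4ⁿ ≥ 216.
2.4⁶ = 2985984/15625 falls short of 216 but 2.4⁷ = 35831808/78125 reaches it, so n = 7.

7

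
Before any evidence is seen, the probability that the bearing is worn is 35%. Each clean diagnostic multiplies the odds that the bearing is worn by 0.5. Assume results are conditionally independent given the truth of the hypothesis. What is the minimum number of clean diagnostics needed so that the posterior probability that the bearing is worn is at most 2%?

Prior odds: 0.35 ÷ 0.65 = 7/13.
Likelihood ratio per clean diagnostic = 0.5.
Target odds: 0.02 ÷ 0.98 = 1/49.
Need (7/13) × 0.5ⁿ ≤ 1/49, i.e. 0.5ⁿ ≤ 13/343.
0.5⁴ = 0.0625 is still above 13/343 but 0.5⁵ = 0.03125 is at or below it, so n = 5.

5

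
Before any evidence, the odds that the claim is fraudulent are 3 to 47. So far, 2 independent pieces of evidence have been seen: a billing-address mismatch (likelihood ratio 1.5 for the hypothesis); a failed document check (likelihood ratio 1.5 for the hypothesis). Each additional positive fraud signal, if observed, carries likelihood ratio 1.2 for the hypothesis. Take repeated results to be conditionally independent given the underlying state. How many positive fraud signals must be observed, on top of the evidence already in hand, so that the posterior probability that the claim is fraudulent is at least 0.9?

Prior odds = 3/47.
Combined Bayes factor of the evidence already in hand = 1.5 × 1.5 = 2.25.
Odds after that evidence = (3/47) × 2.25 = 27/188.
Target odds = 0.9/0.1 = 9.
Need 1.2ⁿ ≥ 9 ÷ (27/188) = 188/3.
1.2²² ≈55.2061 falls short of 188/3 but 1.2²³ ≈66.2474 reaches it, so n = 23.

23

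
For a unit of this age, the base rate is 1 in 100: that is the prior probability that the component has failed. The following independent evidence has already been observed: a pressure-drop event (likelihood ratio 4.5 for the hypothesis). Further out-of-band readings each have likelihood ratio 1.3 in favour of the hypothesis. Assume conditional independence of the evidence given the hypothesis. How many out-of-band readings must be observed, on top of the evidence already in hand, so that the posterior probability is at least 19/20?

Prior odds = 0.01/0.99 = 1/99.
Bayes factor of the evidence already in hand = 4.5.
Odds after that evidence = (1/99) × 4.5 = 1/22.
Target odds = 0.95/0.05 = 19.
Need 1.3ⁿ ≥ 19 ÷ (1/22) = 418.
1.3²³ ≈417.539 falls short of 418 but 1.3²⁴ ≈542.801 reaches it, so n = 24.

24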